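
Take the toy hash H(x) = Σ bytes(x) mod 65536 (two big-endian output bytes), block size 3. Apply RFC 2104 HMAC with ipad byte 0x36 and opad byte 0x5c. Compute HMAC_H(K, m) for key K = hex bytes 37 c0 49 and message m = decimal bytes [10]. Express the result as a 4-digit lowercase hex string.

Key hex bytes 37 c0 49 is exactly B = 3 bytes: K' = 37 c0 49.
K' ⊕ ipad = 01 f6 7f.  K' ⊕ opad = 6b 9c 15.
Inner input = (K'⊕ipad) ∥ m = 01 f6 7f ∥ 0a.
Inner hash: sum = 1+246+127+10 = 384 → 01 80.
Outer input = (K'⊕opad) ∥ inner = 6b 9c 15 ∥ 01 80.
Outer hash (tag): sum = 107+156+21+1+128 = 413 → 01 9d.

019d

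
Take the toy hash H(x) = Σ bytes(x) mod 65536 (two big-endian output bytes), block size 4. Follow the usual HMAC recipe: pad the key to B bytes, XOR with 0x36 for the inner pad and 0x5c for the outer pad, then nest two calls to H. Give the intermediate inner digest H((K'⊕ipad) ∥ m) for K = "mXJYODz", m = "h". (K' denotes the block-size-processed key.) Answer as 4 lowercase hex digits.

Key "mXJYODz" = 6d 58 4a 59 4f 44 7a is 7 bytes > B = 4, so hash it first: H(key) = 02 75, then zero-pad to 4 bytes: K' = 02 75 00 00.
K' ⊕ ipad = 34 43 36 36.
Inner input = 34 43 36 36 ∥ 68.
Inner hash: sum = 52+67+54+54+104 = 331 → 01 4b.

014b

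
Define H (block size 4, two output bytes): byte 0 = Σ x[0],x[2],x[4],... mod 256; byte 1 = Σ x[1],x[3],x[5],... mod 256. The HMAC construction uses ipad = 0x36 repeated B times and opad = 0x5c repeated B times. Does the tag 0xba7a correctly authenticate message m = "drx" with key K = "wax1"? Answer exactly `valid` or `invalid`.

Key "wax1" = 77 61 78 31 is exactly B = 4 bytes: K' = 77 61 78 31.
K' ⊕ ipad = 41 57 4e 07; K' ⊕ opad = 2b 3d 24 6d.
Inner hash: even-index sum = 363 mod 256 = 107; odd-index sum = 208 mod 256 = 208 → 6b d0.
Outer hash (recomputed tag): even-index sum = 186 mod 256 = 186; odd-index sum = 378 mod 256 = 122 → ba 7a.
Recomputed tag = ba7a; claimed = ba7a → match.

valid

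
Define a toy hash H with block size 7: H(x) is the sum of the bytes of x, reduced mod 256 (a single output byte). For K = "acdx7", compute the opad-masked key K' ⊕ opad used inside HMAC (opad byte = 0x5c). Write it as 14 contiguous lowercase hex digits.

3d3f38246b5c5c

Key "acdx7" = 61 63 64 78 37 is 5 bytes ≤ B = 7; zero-pad to 7 bytes: K' = 61 63 64 78 37 00 00.
XOR each byte with 0x5c: 61⊕5c=3d, 63⊕5c=3f, 64⊕5c=38, 78⊕5c=24, 37⊕5c=6b, 00⊕5c=5c, 00⊕5c=5c.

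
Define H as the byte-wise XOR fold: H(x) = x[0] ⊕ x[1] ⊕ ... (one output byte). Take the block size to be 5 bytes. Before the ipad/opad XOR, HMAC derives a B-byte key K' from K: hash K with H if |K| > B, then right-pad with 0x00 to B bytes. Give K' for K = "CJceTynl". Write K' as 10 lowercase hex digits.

|K| = 8 > B = 5, so first hash the key.
H(K): XOR 43⊕4a⊕63⊕65⊕54⊕79⊕6e⊕6c = 20.
Zero-pad H(K) = 20 to 5 bytes: K' = 20 00 00 00 00.

2000000000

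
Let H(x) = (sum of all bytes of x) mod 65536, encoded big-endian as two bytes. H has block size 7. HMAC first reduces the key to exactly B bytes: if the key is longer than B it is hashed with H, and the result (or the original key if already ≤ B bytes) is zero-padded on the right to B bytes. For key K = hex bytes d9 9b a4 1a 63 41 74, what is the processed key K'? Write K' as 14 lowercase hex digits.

d99ba41a634174

Key hex bytes d9 9b a4 1a 63 41 74 is exactly B = 7 bytes: K' = d9 9b a4 1a 63 41 74.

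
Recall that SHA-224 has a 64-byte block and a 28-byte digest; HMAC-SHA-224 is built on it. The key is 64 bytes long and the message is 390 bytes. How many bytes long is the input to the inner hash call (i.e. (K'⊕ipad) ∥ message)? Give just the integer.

454

Key is 64 ≤ 64 bytes, zero-padded: |K'| = 64.
Inner input = (K'⊕ipad) ∥ m → 64 + 390 = 454 bytes.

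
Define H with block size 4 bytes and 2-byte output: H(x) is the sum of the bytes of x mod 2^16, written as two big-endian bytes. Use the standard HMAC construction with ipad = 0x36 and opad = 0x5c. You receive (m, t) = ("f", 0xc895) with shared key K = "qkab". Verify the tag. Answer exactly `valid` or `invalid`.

Key "qkab" = 71 6b 61 62 is exactly B = 4 bytes: K' = 71 6b 61 62.
K' ⊕ ipad = 47 5d 57 54; K' ⊕ opad = 2d 37 3d 3e.
Inner hash: sum = 71+93+87+84+102 = 437 → 01 b5.
Outer hash (recomputed tag): sum = 45+55+61+62+1+181 = 405 → 01 95.
Recomputed tag = 0195; claimed = c895 → mismatch.

invalid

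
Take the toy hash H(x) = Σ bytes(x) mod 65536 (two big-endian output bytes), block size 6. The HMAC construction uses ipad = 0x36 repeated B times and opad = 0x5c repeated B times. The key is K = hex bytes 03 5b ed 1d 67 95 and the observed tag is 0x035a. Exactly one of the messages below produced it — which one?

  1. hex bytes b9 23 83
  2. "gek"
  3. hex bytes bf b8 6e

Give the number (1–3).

Key hex bytes 03 5b ed 1d 67 95 is exactly B = 6 bytes: K' = 03 5b ed 1d 67 95.
K' ⊕ ipad = 35 6d db 2b 51 a3; K' ⊕ opad = 5f 07 b1 41 3b c9.
m1: inner = H(35 6d db 2b 51 a3 b9 23 83) = 03 fb; tag = H(5f 07 b1 41 3b c9 03 fb) = 035a ← matches
m2: inner = H(35 6d db 2b 51 a3 67 65 6b) = 03 d3; tag = H(5f 07 b1 41 3b c9 03 d3) = 0332
m3: inner = H(35 6d db 2b 51 a3 bf b8 6e) = 04 81; tag = H(5f 07 b1 41 3b c9 04 81) = 02e1

1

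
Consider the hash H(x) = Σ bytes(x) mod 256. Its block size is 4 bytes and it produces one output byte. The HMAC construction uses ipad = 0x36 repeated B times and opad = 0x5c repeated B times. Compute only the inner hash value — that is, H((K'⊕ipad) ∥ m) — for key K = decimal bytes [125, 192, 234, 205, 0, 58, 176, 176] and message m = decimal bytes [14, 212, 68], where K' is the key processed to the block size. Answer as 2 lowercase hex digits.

80

Key decimal bytes [125, 192, 234, 205, 0, 58, 176, 176] = 7d c0 ea cd 00 3a b0 b0 is 8 bytes > B = 4, so hash it first: H(key) = 8e, then zero-pad to 4 bytes: K' = 8e 00 00 00.
K' ⊕ ipad = b8 36 36 36.
Inner input = b8 36 36 36 ∥ 0e d4 44.
Inner hash: sum = 184+54+54+54+14+212+68 = 640; mod 256 = 128 → 80.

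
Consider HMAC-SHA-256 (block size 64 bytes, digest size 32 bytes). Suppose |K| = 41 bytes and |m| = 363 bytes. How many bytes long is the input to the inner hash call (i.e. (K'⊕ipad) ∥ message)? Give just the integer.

Key is 41 ≤ 64 bytes, zero-padded: |K'| = 64.
Inner input = (K'⊕ipad) ∥ m → 64 + 363 = 427 bytes.

427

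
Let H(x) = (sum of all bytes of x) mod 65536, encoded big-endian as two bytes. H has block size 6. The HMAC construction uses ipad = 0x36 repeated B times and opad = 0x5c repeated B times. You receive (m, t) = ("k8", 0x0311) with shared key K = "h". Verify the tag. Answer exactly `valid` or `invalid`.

invalid

Key "h" = 68 is 1 byte ≤ B = 6; zero-pad to 6 bytes: K' = 68 00 00 00 00 00.
K' ⊕ ipad = 5e 36 36 36 36 36; K' ⊕ opad = 34 5c 5c 5c 5c 5c.
Inner hash: sum = 94+54+54+54+54+54+107+56 = 527 → 02 0f.
Outer hash (recomputed tag): sum = 52+92+92+92+92+92+2+15 = 529 → 02 11.
Recomputed tag = 0211; claimed = 0311 → mismatch.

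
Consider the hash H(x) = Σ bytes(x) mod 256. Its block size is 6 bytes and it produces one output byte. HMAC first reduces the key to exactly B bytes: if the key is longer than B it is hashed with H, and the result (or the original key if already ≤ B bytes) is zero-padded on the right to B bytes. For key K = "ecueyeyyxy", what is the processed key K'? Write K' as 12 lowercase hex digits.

|K| = 10 > B = 6, so first hash the key.
H(K): sum = 101+99+117+101+121+101+121+121+120+121 = 1123; mod 256 = 99 → 63.
Zero-pad H(K) = 63 to 6 bytes: K' = 63 00 00 00 00 00.

630000000000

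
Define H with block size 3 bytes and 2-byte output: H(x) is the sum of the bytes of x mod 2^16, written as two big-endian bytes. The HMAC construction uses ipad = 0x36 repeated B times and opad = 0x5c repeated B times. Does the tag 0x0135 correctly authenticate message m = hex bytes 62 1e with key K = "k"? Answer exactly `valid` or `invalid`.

invalid

Key "k" = 6b is 1 byte ≤ B = 3; zero-pad to 3 bytes: K' = 6b 00 00.
K' ⊕ ipad = 5d 36 36; K' ⊕ opad = 37 5c 5c.
Inner hash: sum = 93+54+54+98+30 = 329 → 01 49.
Outer hash (recomputed tag): sum = 55+92+92+1+73 = 313 → 01 39.
Recomputed tag = 0139; claimed = 0135 → mismatch.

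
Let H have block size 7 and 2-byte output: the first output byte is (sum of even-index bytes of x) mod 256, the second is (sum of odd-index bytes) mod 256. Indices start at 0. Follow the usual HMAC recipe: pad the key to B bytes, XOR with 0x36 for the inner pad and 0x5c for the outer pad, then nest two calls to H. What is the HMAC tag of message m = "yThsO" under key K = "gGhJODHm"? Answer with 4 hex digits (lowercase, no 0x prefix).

Key "gGhJODHm" = 67 47 68 4a 4f 44 48 6d is 8 bytes > B = 7, so hash it first: H(key) = 66 42, then zero-pad to 7 bytes: K' = 66 42 00 00 00 00 00.
K' ⊕ ipad = 50 74 36 36 36 36 36.  K' ⊕ opad = 3a 1e 5c 5c 5c 5c 5c.
Inner input = (K'⊕ipad) ∥ m = 50 74 36 36 36 36 36 ∥ 79 54 68 73 4f.
Inner hash: even-index sum = 441 mod 256 = 185; odd-index sum = 528 mod 256 = 16 → b9 10.
Outer input = (K'⊕opad) ∥ inner = 3a 1e 5c 5c 5c 5c 5c ∥ b9 10.
Outer hash (tag): even-index sum = 350 mod 256 = 94; odd-index sum = 399 mod 256 = 143 → 5e 8f.

5e8f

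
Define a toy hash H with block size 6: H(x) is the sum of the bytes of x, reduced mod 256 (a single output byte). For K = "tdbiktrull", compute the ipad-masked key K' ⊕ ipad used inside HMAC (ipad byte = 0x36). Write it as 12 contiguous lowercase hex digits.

773636363636

Key "tdbiktrull" = 74 64 62 69 6b 74 72 75 6c 6c is 10 bytes > B = 6, so hash it first: H(key) = 41, then zero-pad to 6 bytes: K' = 41 00 00 00 00 00.
XOR each byte with 0x36: 41⊕36=77, 00⊕36=36, 00⊕36=36, 00⊕36=36, 00⊕36=36, 00⊕36=36.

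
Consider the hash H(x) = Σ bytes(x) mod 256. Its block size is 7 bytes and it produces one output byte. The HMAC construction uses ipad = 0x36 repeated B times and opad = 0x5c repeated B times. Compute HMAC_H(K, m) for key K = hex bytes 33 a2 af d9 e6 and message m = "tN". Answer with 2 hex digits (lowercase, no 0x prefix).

Key hex bytes 33 a2 af d9 e6 is 5 bytes ≤ B = 7; zero-pad to 7 bytes: K' = 33 a2 af d9 e6 00 00.
K' ⊕ ipad = 05 94 99 ef d0 36 36.  K' ⊕ opad = 6f fe f3 85 ba 5c 5c.
Inner input = (K'⊕ipad) ∥ m = 05 94 99 ef d0 36 36 ∥ 74 4e.
Inner hash: sum = 5+148+153+239+208+54+54+116+78 = 1055; mod 256 = 31 → 1f.
Outer input = (K'⊕opad) ∥ inner = 6f fe f3 85 ba 5c 5c ∥ 1f.
Outer hash (tag): sum = 111+254+243+133+186+92+92+31 = 1142; mod 256 = 118 → 76.

76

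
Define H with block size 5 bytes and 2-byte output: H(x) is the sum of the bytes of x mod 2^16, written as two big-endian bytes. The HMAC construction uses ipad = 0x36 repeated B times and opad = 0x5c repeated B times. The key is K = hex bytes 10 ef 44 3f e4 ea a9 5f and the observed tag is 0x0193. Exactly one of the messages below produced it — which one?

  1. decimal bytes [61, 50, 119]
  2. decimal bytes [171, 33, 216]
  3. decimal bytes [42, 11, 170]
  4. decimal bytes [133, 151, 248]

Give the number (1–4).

3

Key hex bytes 10 ef 44 3f e4 ea a9 5f is 8 bytes > B = 5, so hash it first: H(key) = 04 58, then zero-pad to 5 bytes: K' = 04 58 00 00 00.
K' ⊕ ipad = 32 6e 36 36 36; K' ⊕ opad = 58 04 5c 5c 5c.
m1: inner = H(32 6e 36 36 36 3d 32 77) = 02 28; tag = H(58 04 5c 5c 5c 02 28) = 019a
m2: inner = H(32 6e 36 36 36 ab 21 d8) = 02 e6; tag = H(58 04 5c 5c 5c 02 e6) = 0258
m3: inner = H(32 6e 36 36 36 2a 0b aa) = 02 21; tag = H(58 04 5c 5c 5c 02 21) = 0193 ← matches
m4: inner = H(32 6e 36 36 36 85 97 f8) = 03 56; tag = H(58 04 5c 5c 5c 03 56) = 01c9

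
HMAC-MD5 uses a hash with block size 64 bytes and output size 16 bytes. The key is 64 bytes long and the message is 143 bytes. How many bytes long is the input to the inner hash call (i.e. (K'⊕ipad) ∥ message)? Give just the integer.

Key is 64 ≤ 64 bytes, zero-padded: |K'| = 64.
Inner input = (K'⊕ipad) ∥ m → 64 + 143 = 207 bytes.

207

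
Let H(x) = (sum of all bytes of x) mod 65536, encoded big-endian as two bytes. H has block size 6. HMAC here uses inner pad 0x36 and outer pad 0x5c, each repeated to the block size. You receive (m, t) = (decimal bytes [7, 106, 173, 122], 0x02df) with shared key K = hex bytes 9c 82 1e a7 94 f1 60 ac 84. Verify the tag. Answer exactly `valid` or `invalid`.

Key hex bytes 9c 82 1e a7 94 f1 60 ac 84 is 9 bytes > B = 6, so hash it first: H(key) = 04 f8, then zero-pad to 6 bytes: K' = 04 f8 00 00 00 00.
K' ⊕ ipad = 32 ce 36 36 36 36; K' ⊕ opad = 58 a4 5c 5c 5c 5c.
Inner hash: sum = 50+206+54+54+54+54+7+106+173+122 = 880 → 03 70.
Outer hash (recomputed tag): sum = 88+164+92+92+92+92+3+112 = 735 → 02 df.
Recomputed tag = 02df; claimed = 02df → match.

valid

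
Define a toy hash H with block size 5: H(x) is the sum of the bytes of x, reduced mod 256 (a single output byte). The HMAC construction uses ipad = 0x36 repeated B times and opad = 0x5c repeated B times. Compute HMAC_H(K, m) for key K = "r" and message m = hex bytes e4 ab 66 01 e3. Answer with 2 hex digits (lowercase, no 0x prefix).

Key "r" = 72 is 1 byte ≤ B = 5; zero-pad to 5 bytes: K' = 72 00 00 00 00.
K' ⊕ ipad = 44 36 36 36 36.  K' ⊕ opad = 2e 5c 5c 5c 5c.
Inner input = (K'⊕ipad) ∥ m = 44 36 36 36 36 ∥ e4 ab 66 01 e3.
Inner hash: sum = 68+54+54+54+54+228+171+102+1+227 = 1013; mod 256 = 245 → f5.
Outer input = (K'⊕opad) ∥ inner = 2e 5c 5c 5c 5c ∥ f5.
Outer hash (tag): sum = 46+92+92+92+92+245 = 659; mod 256 = 147 → 93.

93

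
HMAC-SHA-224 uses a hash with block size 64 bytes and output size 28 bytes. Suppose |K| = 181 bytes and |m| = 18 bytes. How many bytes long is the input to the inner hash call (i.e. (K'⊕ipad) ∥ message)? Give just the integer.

82

Key is 181 > 64 bytes, so it is hashed to 28 bytes then zero-padded to 64: |K'| = 64.
Inner input = (K'⊕ipad) ∥ m → 64 + 18 = 82 bytes.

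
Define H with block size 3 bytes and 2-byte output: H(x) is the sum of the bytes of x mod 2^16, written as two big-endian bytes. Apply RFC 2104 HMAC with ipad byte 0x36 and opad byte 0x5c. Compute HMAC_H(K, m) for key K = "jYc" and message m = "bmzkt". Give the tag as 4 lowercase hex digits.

00c5

Key "jYc" = 6a 59 63 is exactly B = 3 bytes: K' = 6a 59 63.
K' ⊕ ipad = 5c 6f 55.  K' ⊕ opad = 36 05 3f.
Inner input = (K'⊕ipad) ∥ m = 5c 6f 55 ∥ 62 6d 7a 6b 74.
Inner hash: sum = 92+111+85+98+109+122+107+116 = 840 → 03 48.
Outer input = (K'⊕opad) ∥ inner = 36 05 3f ∥ 03 48.
Outer hash (tag): sum = 54+5+63+3+72 = 197 → 00 c5.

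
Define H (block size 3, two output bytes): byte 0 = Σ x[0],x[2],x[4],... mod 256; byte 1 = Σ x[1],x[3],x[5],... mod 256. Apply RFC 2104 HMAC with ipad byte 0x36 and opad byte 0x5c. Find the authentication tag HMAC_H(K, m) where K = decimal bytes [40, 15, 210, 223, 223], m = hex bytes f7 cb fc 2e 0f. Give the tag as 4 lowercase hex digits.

bbd0

Key decimal bytes [40, 15, 210, 223, 223] = 28 0f d2 df df is 5 bytes > B = 3, so hash it first: H(key) = d9 ee, then zero-pad to 3 bytes: K' = d9 ee 00.
K' ⊕ ipad = ef d8 36.  K' ⊕ opad = 85 b2 5c.
Inner input = (K'⊕ipad) ∥ m = ef d8 36 ∥ f7 cb fc 2e 0f.
Inner hash: even-index sum = 542 mod 256 = 30; odd-index sum = 730 mod 256 = 218 → 1e da.
Outer input = (K'⊕opad) ∥ inner = 85 b2 5c ∥ 1e da.
Outer hash (tag): even-index sum = 443 mod 256 = 187; odd-index sum = 208 mod 256 = 208 → bb d0.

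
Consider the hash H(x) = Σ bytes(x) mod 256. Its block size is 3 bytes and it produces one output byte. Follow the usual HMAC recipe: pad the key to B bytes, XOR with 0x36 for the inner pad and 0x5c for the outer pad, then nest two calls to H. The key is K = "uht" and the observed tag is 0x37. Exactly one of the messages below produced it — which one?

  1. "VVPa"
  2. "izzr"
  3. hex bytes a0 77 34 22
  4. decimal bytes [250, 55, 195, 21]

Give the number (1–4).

Key "uht" = 75 68 74 is exactly B = 3 bytes: K' = 75 68 74.
K' ⊕ ipad = 43 5e 42; K' ⊕ opad = 29 34 28.
m1: inner = H(43 5e 42 56 56 50 61) = 40; tag = H(29 34 28 40) = c5
m2: inner = H(43 5e 42 69 7a 7a 72) = b2; tag = H(29 34 28 b2) = 37 ← matches
m3: inner = H(43 5e 42 a0 77 34 22) = 50; tag = H(29 34 28 50) = d5
m4: inner = H(43 5e 42 fa 37 c3 15) = ec; tag = H(29 34 28 ec) = 71

2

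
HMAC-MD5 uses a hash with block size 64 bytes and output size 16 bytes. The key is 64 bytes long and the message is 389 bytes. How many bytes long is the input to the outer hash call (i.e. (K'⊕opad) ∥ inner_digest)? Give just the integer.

Key is 64 ≤ 64 bytes, zero-padded: |K'| = 64.
Outer input = (K'⊕opad) ∥ H(inner) → 64 + 16 = 80 bytes.

80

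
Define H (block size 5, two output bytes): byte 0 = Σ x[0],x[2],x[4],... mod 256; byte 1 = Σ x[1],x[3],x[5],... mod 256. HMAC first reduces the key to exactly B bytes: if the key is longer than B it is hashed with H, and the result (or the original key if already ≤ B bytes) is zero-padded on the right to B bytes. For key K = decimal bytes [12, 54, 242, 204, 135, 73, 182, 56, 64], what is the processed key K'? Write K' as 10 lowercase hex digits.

|K| = 9 > B = 5, so first hash the key.
H(K): even-index sum = 635 mod 256 = 123; odd-index sum = 387 mod 256 = 131 → 7b 83.
Zero-pad H(K) = 7b 83 to 5 bytes: K' = 7b 83 00 00 00.

7b83000000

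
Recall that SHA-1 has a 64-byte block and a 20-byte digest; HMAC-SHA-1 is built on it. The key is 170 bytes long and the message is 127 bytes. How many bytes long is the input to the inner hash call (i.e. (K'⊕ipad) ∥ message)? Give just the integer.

191

Key is 170 > 64 bytes, so it is hashed to 20 bytes then zero-padded to 64: |K'| = 64.
Inner input = (K'⊕ipad) ∥ m → 64 + 127 = 191 bytes.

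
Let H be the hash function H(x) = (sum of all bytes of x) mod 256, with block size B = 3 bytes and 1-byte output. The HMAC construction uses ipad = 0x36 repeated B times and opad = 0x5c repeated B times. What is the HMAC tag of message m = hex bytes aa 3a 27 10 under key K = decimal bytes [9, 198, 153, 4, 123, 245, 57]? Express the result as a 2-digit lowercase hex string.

Key decimal bytes [9, 198, 153, 4, 123, 245, 57] = 09 c6 99 04 7b f5 39 is 7 bytes > B = 3, so hash it first: H(key) = 15, then zero-pad to 3 bytes: K' = 15 00 00.
K' ⊕ ipad = 23 36 36.  K' ⊕ opad = 49 5c 5c.
Inner input = (K'⊕ipad) ∥ m = 23 36 36 ∥ aa 3a 27 10.
Inner hash: sum = 35+54+54+170+58+39+16 = 426; mod 256 = 170 → aa.
Outer input = (K'⊕opad) ∥ inner = 49 5c 5c ∥ aa.
Outer hash (tag): sum = 73+92+92+170 = 427; mod 256 = 171 → ab.

ab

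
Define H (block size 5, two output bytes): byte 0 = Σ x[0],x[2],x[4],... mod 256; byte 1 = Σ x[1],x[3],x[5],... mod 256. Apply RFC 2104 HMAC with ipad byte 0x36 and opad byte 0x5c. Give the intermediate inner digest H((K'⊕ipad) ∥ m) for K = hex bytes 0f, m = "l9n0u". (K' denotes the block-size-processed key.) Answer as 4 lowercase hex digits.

Key hex bytes 0f is 1 byte ≤ B = 5; zero-pad to 5 bytes: K' = 0f 00 00 00 00.
K' ⊕ ipad = 39 36 36 36 36.
Inner input = 39 36 36 36 36 ∥ 6c 39 6e 30 75.
Inner hash: even-index sum = 270 mod 256 = 14; odd-index sum = 443 mod 256 = 187 → 0e bb.

0ebb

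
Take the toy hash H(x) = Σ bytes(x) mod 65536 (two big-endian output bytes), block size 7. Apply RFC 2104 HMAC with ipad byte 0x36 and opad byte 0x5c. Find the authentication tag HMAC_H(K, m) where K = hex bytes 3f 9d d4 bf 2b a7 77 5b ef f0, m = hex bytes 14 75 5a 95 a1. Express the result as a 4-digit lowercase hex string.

02f5

Key hex bytes 3f 9d d4 bf 2b a7 77 5b ef f0 is 10 bytes > B = 7, so hash it first: H(key) = 05 f2, then zero-pad to 7 bytes: K' = 05 f2 00 00 00 00 00.
K' ⊕ ipad = 33 c4 36 36 36 36 36.  K' ⊕ opad = 59 ae 5c 5c 5c 5c 5c.
Inner input = (K'⊕ipad) ∥ m = 33 c4 36 36 36 36 36 ∥ 14 75 5a 95 a1.
Inner hash: sum = 51+196+54+54+54+54+54+20+117+90+149+161 = 1054 → 04 1e.
Outer input = (K'⊕opad) ∥ inner = 59 ae 5c 5c 5c 5c 5c ∥ 04 1e.
Outer hash (tag): sum = 89+174+92+92+92+92+92+4+30 = 757 → 02 f5.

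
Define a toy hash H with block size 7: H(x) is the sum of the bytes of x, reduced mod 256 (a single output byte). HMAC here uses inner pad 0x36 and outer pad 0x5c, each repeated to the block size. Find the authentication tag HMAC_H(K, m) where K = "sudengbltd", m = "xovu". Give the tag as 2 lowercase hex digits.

c8

Key "sudengbltd" = 73 75 64 65 6e 67 62 6c 74 64 is 10 bytes > B = 7, so hash it first: H(key) = 2c, then zero-pad to 7 bytes: K' = 2c 00 00 00 00 00 00.
K' ⊕ ipad = 1a 36 36 36 36 36 36.  K' ⊕ opad = 70 5c 5c 5c 5c 5c 5c.
Inner input = (K'⊕ipad) ∥ m = 1a 36 36 36 36 36 36 ∥ 78 6f 76 75.
Inner hash: sum = 26+54+54+54+54+54+54+120+111+118+117 = 816; mod 256 = 48 → 30.
Outer input = (K'⊕opad) ∥ inner = 70 5c 5c 5c 5c 5c 5c ∥ 30.
Outer hash (tag): sum = 112+92+92+92+92+92+92+48 = 712; mod 256 = 200 → c8.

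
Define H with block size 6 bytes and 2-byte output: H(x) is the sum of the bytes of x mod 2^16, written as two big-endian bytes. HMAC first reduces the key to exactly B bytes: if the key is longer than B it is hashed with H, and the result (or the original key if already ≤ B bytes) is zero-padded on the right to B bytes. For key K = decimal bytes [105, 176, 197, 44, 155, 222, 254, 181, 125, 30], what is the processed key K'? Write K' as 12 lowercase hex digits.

|K| = 10 > B = 6, so first hash the key.
H(K): sum = 105+176+197+44+155+222+254+181+125+30 = 1489 → 05 d1.
Zero-pad H(K) = 05 d1 to 6 bytes: K' = 05 d1 00 00 00 00.

05d100000000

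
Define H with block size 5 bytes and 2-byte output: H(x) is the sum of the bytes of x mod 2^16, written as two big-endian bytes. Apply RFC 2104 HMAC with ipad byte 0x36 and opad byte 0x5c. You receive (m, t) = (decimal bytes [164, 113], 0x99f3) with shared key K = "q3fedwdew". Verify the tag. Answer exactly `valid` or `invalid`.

invalid

Key "q3fedwdew" = 71 33 66 65 64 77 64 65 77 is 9 bytes > B = 5, so hash it first: H(key) = 03 8a, then zero-pad to 5 bytes: K' = 03 8a 00 00 00.
K' ⊕ ipad = 35 bc 36 36 36; K' ⊕ opad = 5f d6 5c 5c 5c.
Inner hash: sum = 53+188+54+54+54+164+113 = 680 → 02 a8.
Outer hash (recomputed tag): sum = 95+214+92+92+92+2+168 = 755 → 02 f3.
Recomputed tag = 02f3; claimed = 99f3 → mismatch.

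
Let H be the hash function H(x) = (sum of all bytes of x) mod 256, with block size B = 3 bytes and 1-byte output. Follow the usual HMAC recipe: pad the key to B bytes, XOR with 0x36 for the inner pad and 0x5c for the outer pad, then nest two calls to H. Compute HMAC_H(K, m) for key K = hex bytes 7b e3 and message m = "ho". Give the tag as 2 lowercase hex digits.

71

Key hex bytes 7b e3 is 2 bytes ≤ B = 3; zero-pad to 3 bytes: K' = 7b e3 00.
K' ⊕ ipad = 4d d5 36.  K' ⊕ opad = 27 bf 5c.
Inner input = (K'⊕ipad) ∥ m = 4d d5 36 ∥ 68 6f.
Inner hash: sum = 77+213+54+104+111 = 559; mod 256 = 47 → 2f.
Outer input = (K'⊕opad) ∥ inner = 27 bf 5c ∥ 2f.
Outer hash (tag): sum = 39+191+92+47 = 369; mod 256 = 113 → 71.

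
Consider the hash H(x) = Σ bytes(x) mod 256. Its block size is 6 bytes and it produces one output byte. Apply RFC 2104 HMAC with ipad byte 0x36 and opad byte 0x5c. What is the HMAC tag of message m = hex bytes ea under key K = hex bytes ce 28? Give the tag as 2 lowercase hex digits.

Key hex bytes ce 28 is 2 bytes ≤ B = 6; zero-pad to 6 bytes: K' = ce 28 00 00 00 00.
K' ⊕ ipad = f8 1e 36 36 36 36.  K' ⊕ opad = 92 74 5c 5c 5c 5c.
Inner input = (K'⊕ipad) ∥ m = f8 1e 36 36 36 36 ∥ ea.
Inner hash: sum = 248+30+54+54+54+54+234 = 728; mod 256 = 216 → d8.
Outer input = (K'⊕opad) ∥ inner = 92 74 5c 5c 5c 5c ∥ d8.
Outer hash (tag): sum = 146+116+92+92+92+92+216 = 846; mod 256 = 78 → 4e.

4e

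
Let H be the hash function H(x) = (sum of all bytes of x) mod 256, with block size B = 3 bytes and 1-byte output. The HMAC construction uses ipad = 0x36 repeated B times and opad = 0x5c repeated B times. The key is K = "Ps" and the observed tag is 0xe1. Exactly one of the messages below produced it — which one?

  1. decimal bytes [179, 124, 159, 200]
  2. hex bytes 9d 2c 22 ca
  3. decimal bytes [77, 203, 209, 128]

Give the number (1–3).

3

Key "Ps" = 50 73 is 2 bytes ≤ B = 3; zero-pad to 3 bytes: K' = 50 73 00.
K' ⊕ ipad = 66 45 36; K' ⊕ opad = 0c 2f 5c.
m1: inner = H(66 45 36 b3 7c 9f c8) = 77; tag = H(0c 2f 5c 77) = 0e
m2: inner = H(66 45 36 9d 2c 22 ca) = 96; tag = H(0c 2f 5c 96) = 2d
m3: inner = H(66 45 36 4d cb d1 80) = 4a; tag = H(0c 2f 5c 4a) = e1 ← matches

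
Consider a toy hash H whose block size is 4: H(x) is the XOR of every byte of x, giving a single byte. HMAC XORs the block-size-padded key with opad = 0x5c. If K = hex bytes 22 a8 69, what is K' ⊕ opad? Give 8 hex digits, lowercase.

Key hex bytes 22 a8 69 is 3 bytes ≤ B = 4; zero-pad to 4 bytes: K' = 22 a8 69 00.
XOR each byte with 0x5c: 22⊕5c=7e, a8⊕5c=f4, 69⊕5c=35, 00⊕5c=5c.

7ef4355c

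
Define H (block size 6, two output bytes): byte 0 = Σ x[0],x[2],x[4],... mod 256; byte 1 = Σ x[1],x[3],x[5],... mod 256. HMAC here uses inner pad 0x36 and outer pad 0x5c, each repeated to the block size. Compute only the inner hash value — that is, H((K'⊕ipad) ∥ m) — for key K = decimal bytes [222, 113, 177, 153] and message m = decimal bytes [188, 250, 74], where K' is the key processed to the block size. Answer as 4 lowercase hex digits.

ab26

Key decimal bytes [222, 113, 177, 153] = de 71 b1 99 is 4 bytes ≤ B = 6; zero-pad to 6 bytes: K' = de 71 b1 99 00 00.
K' ⊕ ipad = e8 47 87 af 36 36.
Inner input = e8 47 87 af 36 36 ∥ bc fa 4a.
Inner hash: even-index sum = 683 mod 256 = 171; odd-index sum = 550 mod 256 = 38 → ab 26.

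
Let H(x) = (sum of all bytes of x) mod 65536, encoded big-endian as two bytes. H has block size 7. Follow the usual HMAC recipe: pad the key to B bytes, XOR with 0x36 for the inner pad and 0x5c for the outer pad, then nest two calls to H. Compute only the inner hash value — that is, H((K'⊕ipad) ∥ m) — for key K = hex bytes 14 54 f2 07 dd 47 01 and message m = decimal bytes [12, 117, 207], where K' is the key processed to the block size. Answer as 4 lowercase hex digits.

045c

Key hex bytes 14 54 f2 07 dd 47 01 is exactly B = 7 bytes: K' = 14 54 f2 07 dd 47 01.
K' ⊕ ipad = 22 62 c4 31 eb 71 37.
Inner input = 22 62 c4 31 eb 71 37 ∥ 0c 75 cf.
Inner hash: sum = 34+98+196+49+235+113+55+12+117+207 = 1116 → 04 5c.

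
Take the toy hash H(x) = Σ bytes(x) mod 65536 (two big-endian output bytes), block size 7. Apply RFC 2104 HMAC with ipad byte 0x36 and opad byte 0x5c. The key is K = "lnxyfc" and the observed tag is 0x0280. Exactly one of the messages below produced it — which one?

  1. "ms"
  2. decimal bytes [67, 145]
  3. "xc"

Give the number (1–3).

2

Key "lnxyfc" = 6c 6e 78 79 66 63 is 6 bytes ≤ B = 7; zero-pad to 7 bytes: K' = 6c 6e 78 79 66 63 00.
K' ⊕ ipad = 5a 58 4e 4f 50 55 36; K' ⊕ opad = 30 32 24 25 3a 3f 5c.
m1: inner = H(5a 58 4e 4f 50 55 36 6d 73) = 03 0a; tag = H(30 32 24 25 3a 3f 5c 03 0a) = 018d
m2: inner = H(5a 58 4e 4f 50 55 36 43 91) = 02 fe; tag = H(30 32 24 25 3a 3f 5c 02 fe) = 0280 ← matches
m3: inner = H(5a 58 4e 4f 50 55 36 78 63) = 03 05; tag = H(30 32 24 25 3a 3f 5c 03 05) = 0188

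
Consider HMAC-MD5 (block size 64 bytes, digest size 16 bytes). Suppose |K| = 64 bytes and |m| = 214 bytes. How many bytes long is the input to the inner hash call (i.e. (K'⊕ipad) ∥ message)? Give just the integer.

278

Key is 64 ≤ 64 bytes, zero-padded: |K'| = 64.
Inner input = (K'⊕ipad) ∥ m → 64 + 214 = 278 bytes.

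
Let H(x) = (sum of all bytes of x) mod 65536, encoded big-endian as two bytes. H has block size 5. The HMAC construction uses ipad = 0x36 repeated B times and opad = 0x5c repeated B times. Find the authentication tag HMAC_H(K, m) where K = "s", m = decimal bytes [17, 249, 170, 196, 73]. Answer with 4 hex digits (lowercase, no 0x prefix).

0280

Key "s" = 73 is 1 byte ≤ B = 5; zero-pad to 5 bytes: K' = 73 00 00 00 00.
K' ⊕ ipad = 45 36 36 36 36.  K' ⊕ opad = 2f 5c 5c 5c 5c.
Inner input = (K'⊕ipad) ∥ m = 45 36 36 36 36 ∥ 11 f9 aa c4 49.
Inner hash: sum = 69+54+54+54+54+17+249+170+196+73 = 990 → 03 de.
Outer input = (K'⊕opad) ∥ inner = 2f 5c 5c 5c 5c ∥ 03 de.
Outer hash (tag): sum = 47+92+92+92+92+3+222 = 640 → 02 80.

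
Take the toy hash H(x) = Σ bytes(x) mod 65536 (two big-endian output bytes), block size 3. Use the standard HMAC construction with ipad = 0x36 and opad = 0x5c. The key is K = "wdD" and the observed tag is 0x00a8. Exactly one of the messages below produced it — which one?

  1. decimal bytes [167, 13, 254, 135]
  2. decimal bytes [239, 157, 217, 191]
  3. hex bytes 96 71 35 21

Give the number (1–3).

2

Key "wdD" = 77 64 44 is exactly B = 3 bytes: K' = 77 64 44.
K' ⊕ ipad = 41 52 72; K' ⊕ opad = 2b 38 18.
m1: inner = H(41 52 72 a7 0d fe 87) = 03 3e; tag = H(2b 38 18 03 3e) = 00bc
m2: inner = H(41 52 72 ef 9d d9 bf) = 04 29; tag = H(2b 38 18 04 29) = 00a8 ← matches
m3: inner = H(41 52 72 96 71 35 21) = 02 62; tag = H(2b 38 18 02 62) = 00df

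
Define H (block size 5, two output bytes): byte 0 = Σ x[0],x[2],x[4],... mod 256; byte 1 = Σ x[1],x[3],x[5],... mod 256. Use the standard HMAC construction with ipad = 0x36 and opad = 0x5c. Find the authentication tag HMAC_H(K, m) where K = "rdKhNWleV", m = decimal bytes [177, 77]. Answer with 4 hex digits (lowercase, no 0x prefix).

eee4

Key "rdKhNWleV" = 72 64 4b 68 4e 57 6c 65 56 is 9 bytes > B = 5, so hash it first: H(key) = cd 88, then zero-pad to 5 bytes: K' = cd 88 00 00 00.
K' ⊕ ipad = fb be 36 36 36.  K' ⊕ opad = 91 d4 5c 5c 5c.
Inner input = (K'⊕ipad) ∥ m = fb be 36 36 36 ∥ b1 4d.
Inner hash: even-index sum = 436 mod 256 = 180; odd-index sum = 421 mod 256 = 165 → b4 a5.
Outer input = (K'⊕opad) ∥ inner = 91 d4 5c 5c 5c ∥ b4 a5.
Outer hash (tag): even-index sum = 494 mod 256 = 238; odd-index sum = 484 mod 256 = 228 → ee e4.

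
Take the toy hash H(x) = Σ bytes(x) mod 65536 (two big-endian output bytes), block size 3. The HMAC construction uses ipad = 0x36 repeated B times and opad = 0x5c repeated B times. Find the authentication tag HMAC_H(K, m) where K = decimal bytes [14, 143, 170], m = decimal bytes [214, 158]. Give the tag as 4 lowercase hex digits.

Key decimal bytes [14, 143, 170] = 0e 8f aa is exactly B = 3 bytes: K' = 0e 8f aa.
K' ⊕ ipad = 38 b9 9c.  K' ⊕ opad = 52 d3 f6.
Inner input = (K'⊕ipad) ∥ m = 38 b9 9c ∥ d6 9e.
Inner hash: sum = 56+185+156+214+158 = 769 → 03 01.
Outer input = (K'⊕opad) ∥ inner = 52 d3 f6 ∥ 03 01.
Outer hash (tag): sum = 82+211+246+3+1 = 543 → 02 1f.

021f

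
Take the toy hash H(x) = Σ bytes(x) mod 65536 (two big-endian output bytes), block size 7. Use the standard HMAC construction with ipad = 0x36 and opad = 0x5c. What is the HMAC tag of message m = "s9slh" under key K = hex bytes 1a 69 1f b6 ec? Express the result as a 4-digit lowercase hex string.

Key hex bytes 1a 69 1f b6 ec is 5 bytes ≤ B = 7; zero-pad to 7 bytes: K' = 1a 69 1f b6 ec 00 00.
K' ⊕ ipad = 2c 5f 29 80 da 36 36.  K' ⊕ opad = 46 35 43 ea b0 5c 5c.
Inner input = (K'⊕ipad) ∥ m = 2c 5f 29 80 da 36 36 ∥ 73 39 73 6c 68.
Inner hash: sum = 44+95+41+128+218+54+54+115+57+115+108+104 = 1133 → 04 6d.
Outer input = (K'⊕opad) ∥ inner = 46 35 43 ea b0 5c 5c ∥ 04 6d.
Outer hash (tag): sum = 70+53+67+234+176+92+92+4+109 = 897 → 03 81.

0381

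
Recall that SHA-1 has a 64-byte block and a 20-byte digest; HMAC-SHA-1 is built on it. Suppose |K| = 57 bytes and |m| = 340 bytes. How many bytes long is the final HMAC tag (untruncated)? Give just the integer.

20

The tag is one SHA-1 digest: 20 bytes.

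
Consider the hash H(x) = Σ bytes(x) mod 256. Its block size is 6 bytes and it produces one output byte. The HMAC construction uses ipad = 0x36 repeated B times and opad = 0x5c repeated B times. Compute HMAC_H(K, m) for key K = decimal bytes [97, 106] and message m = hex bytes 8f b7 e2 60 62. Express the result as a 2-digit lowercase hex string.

58

Key decimal bytes [97, 106] = 61 6a is 2 bytes ≤ B = 6; zero-pad to 6 bytes: K' = 61 6a 00 00 00 00.
K' ⊕ ipad = 57 5c 36 36 36 36.  K' ⊕ opad = 3d 36 5c 5c 5c 5c.
Inner input = (K'⊕ipad) ∥ m = 57 5c 36 36 36 36 ∥ 8f b7 e2 60 62.
Inner hash: sum = 87+92+54+54+54+54+143+183+226+96+98 = 1141; mod 256 = 117 → 75.
Outer input = (K'⊕opad) ∥ inner = 3d 36 5c 5c 5c 5c ∥ 75.
Outer hash (tag): sum = 61+54+92+92+92+92+117 = 600; mod 256 = 88 → 58.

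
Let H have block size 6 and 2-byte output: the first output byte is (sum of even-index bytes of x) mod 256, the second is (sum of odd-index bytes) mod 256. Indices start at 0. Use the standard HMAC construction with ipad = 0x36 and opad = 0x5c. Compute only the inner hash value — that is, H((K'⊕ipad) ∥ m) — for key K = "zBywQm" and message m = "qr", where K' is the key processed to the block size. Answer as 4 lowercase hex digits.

Key "zBywQm" = 7a 42 79 77 51 6d is exactly B = 6 bytes: K' = 7a 42 79 77 51 6d.
K' ⊕ ipad = 4c 74 4f 41 67 5b.
Inner input = 4c 74 4f 41 67 5b ∥ 71 72.
Inner hash: even-index sum = 371 mod 256 = 115; odd-index sum = 386 mod 256 = 130 → 73 82.

7382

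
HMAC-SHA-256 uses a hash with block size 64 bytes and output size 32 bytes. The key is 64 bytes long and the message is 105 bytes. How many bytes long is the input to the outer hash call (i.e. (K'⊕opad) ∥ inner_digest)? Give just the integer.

Key is 64 ≤ 64 bytes, zero-padded: |K'| = 64.
Outer input = (K'⊕opad) ∥ H(inner) → 64 + 32 = 96 bytes.

96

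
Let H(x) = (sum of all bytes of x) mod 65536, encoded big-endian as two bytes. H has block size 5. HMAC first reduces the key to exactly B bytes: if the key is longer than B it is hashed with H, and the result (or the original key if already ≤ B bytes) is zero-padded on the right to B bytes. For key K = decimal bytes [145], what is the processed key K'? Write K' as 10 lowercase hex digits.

Key decimal bytes [145] = 91 is 1 byte ≤ B = 5; zero-pad to 5 bytes: K' = 91 00 00 00 00.

9100000000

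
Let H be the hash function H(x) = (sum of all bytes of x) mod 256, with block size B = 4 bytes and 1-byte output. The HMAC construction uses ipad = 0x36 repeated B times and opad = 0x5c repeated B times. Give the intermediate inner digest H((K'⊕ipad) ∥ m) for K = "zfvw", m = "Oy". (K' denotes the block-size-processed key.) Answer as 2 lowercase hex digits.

e5

Key "zfvw" = 7a 66 76 77 is exactly B = 4 bytes: K' = 7a 66 76 77.
K' ⊕ ipad = 4c 50 40 41.
Inner input = 4c 50 40 41 ∥ 4f 79.
Inner hash: sum = 76+80+64+65+79+121 = 485; mod 256 = 229 → e5.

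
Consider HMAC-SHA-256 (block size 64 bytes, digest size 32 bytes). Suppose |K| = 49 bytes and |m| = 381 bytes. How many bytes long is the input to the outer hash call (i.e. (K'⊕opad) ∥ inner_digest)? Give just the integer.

96

Key is 49 ≤ 64 bytes, zero-padded: |K'| = 64.
Outer input = (K'⊕opad) ∥ H(inner) → 64 + 32 = 96 bytes.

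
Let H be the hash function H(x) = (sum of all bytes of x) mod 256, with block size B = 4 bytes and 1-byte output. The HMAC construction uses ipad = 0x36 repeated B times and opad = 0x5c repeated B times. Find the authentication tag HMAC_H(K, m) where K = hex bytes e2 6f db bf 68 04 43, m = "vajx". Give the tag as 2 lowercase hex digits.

Key hex bytes e2 6f db bf 68 04 43 is 7 bytes > B = 4, so hash it first: H(key) = 9a, then zero-pad to 4 bytes: K' = 9a 00 00 00.
K' ⊕ ipad = ac 36 36 36.  K' ⊕ opad = c6 5c 5c 5c.
Inner input = (K'⊕ipad) ∥ m = ac 36 36 36 ∥ 76 61 6a 78.
Inner hash: sum = 172+54+54+54+118+97+106+120 = 775; mod 256 = 7 → 07.
Outer input = (K'⊕opad) ∥ inner = c6 5c 5c 5c ∥ 07.
Outer hash (tag): sum = 198+92+92+92+7 = 481; mod 256 = 225 → e1.

e1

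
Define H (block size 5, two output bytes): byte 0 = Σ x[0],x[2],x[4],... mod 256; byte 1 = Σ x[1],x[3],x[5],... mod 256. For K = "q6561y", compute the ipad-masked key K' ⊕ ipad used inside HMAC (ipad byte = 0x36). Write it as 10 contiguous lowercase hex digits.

Key "q6561y" = 71 36 35 36 31 79 is 6 bytes > B = 5, so hash it first: H(key) = d7 e5, then zero-pad to 5 bytes: K' = d7 e5 00 00 00.
XOR each byte with 0x36: d7⊕36=e1, e5⊕36=d3, 00⊕36=36, 00⊕36=36, 00⊕36=36.

e1d3363636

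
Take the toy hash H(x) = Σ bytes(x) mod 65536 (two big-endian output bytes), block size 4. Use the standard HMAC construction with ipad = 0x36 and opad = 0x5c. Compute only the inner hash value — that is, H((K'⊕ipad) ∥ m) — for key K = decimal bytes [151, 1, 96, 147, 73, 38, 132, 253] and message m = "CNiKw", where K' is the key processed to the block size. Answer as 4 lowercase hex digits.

Key decimal bytes [151, 1, 96, 147, 73, 38, 132, 253] = 97 01 60 93 49 26 84 fd is 8 bytes > B = 4, so hash it first: H(key) = 03 7b, then zero-pad to 4 bytes: K' = 03 7b 00 00.
K' ⊕ ipad = 35 4d 36 36.
Inner input = 35 4d 36 36 ∥ 43 4e 69 4b 77.
Inner hash: sum = 53+77+54+54+67+78+105+75+119 = 682 → 02 aa.

02aa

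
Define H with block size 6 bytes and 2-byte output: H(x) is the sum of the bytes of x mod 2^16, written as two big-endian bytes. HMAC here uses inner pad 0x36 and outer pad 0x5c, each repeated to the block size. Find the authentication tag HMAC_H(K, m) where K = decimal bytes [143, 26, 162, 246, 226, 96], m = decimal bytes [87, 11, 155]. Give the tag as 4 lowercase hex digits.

Key decimal bytes [143, 26, 162, 246, 226, 96] = 8f 1a a2 f6 e2 60 is exactly B = 6 bytes: K' = 8f 1a a2 f6 e2 60.
K' ⊕ ipad = b9 2c 94 c0 d4 56.  K' ⊕ opad = d3 46 fe aa be 3c.
Inner input = (K'⊕ipad) ∥ m = b9 2c 94 c0 d4 56 ∥ 57 0b 9b.
Inner hash: sum = 185+44+148+192+212+86+87+11+155 = 1120 → 04 60.
Outer input = (K'⊕opad) ∥ inner = d3 46 fe aa be 3c ∥ 04 60.
Outer hash (tag): sum = 211+70+254+170+190+60+4+96 = 1055 → 04 1f.

041f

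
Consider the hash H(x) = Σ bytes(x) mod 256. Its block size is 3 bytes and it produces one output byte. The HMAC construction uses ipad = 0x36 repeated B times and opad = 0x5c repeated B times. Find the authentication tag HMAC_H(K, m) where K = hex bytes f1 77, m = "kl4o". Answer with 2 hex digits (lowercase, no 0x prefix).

Key hex bytes f1 77 is 2 bytes ≤ B = 3; zero-pad to 3 bytes: K' = f1 77 00.
K' ⊕ ipad = c7 41 36.  K' ⊕ opad = ad 2b 5c.
Inner input = (K'⊕ipad) ∥ m = c7 41 36 ∥ 6b 6c 34 6f.
Inner hash: sum = 199+65+54+107+108+52+111 = 696; mod 256 = 184 → b8.
Outer input = (K'⊕opad) ∥ inner = ad 2b 5c ∥ b8.
Outer hash (tag): sum = 173+43+92+184 = 492; mod 256 = 236 → ec.

ec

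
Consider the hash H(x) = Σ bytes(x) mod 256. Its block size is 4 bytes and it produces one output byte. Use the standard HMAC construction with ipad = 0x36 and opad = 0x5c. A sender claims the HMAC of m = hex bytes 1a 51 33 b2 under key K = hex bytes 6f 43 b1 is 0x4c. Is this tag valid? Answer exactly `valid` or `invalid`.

invalid

Key hex bytes 6f 43 b1 is 3 bytes ≤ B = 4; zero-pad to 4 bytes: K' = 6f 43 b1 00.
K' ⊕ ipad = 59 75 87 36; K' ⊕ opad = 33 1f ed 5c.
Inner hash: sum = 89+117+135+54+26+81+51+178 = 731; mod 256 = 219 → db.
Outer hash (recomputed tag): sum = 51+31+237+92+219 = 630; mod 256 = 118 → 76.
Recomputed tag = 76; claimed = 4c → mismatch.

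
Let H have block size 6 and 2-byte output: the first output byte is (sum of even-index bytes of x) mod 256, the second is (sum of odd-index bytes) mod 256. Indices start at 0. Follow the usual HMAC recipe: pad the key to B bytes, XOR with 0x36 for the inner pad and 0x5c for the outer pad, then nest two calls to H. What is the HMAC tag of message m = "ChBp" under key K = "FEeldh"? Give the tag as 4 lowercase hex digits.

2580

Key "FEeldh" = 46 45 65 6c 64 68 is exactly B = 6 bytes: K' = 46 45 65 6c 64 68.
K' ⊕ ipad = 70 73 53 5a 52 5e.  K' ⊕ opad = 1a 19 39 30 38 34.
Inner input = (K'⊕ipad) ∥ m = 70 73 53 5a 52 5e ∥ 43 68 42 70.
Inner hash: even-index sum = 410 mod 256 = 154; odd-index sum = 515 mod 256 = 3 → 9a 03.
Outer input = (K'⊕opad) ∥ inner = 1a 19 39 30 38 34 ∥ 9a 03.
Outer hash (tag): even-index sum = 293 mod 256 = 37; odd-index sum = 128 mod 256 = 128 → 25 80.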